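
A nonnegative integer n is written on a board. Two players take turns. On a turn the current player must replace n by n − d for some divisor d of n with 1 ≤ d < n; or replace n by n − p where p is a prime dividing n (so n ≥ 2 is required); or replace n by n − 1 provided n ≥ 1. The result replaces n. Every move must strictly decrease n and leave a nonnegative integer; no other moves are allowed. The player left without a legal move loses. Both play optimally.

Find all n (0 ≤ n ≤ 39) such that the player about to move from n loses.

0, 4, 9, 14, 20, 26, 32, 35, 38

Build the W/L table. Terminal = L. A non-terminal position is W if it has a move to some L; otherwise it is L.
n=0: no move → L
n=1: reaches L-position 0 → W
n=2: reaches L-position 0 → W
n=3: reaches L-position 0 → W
n=4: only reaches 2(W), 3(W), all W → L
n=5: reaches L-position 0 → W
n=6: reaches L-position 4 → W
n=7: reaches L-position 0 → W
n=8: reaches L-position 4 → W
n=9: only reaches 6(W), 8(W), all W → L
n=10: reaches L-position 9 → W
n=11: reaches L-position 0 → W
n=12: reaches L-position 9 → W
n=13: reaches L-position 0 → W
n=14: only reaches 7(W), 12(W), 13(W), all W → L
n=15: reaches L-position 14 → W
n=16: reaches L-position 14 → W
n=17: reaches L-position 0 → W
n=18: reaches L-position 9 → W
n=19: reaches L-position 0 → W
n=20: only reaches 10(W), 15(W), 16(W), 18(W), 19(W), all W → L
n=21: reaches L-position 14 → W
n=22: reaches L-position 20 → W
n=23: reaches L-position 0 → W
n=24: reaches L-position 20 → W
n=25: reaches L-position 20 → W
n=26: only reaches 13(W), 24(W), 25(W), all W → L
n=27: reaches L-position 26 → W
n=28: reaches L-position 14 → W
n=29: reaches L-position 0 → W
n=30: reaches L-position 20 → W
n=31: reaches L-position 0 → W
n=32: only reaches 16(W), 24(W), 28(W), 30(W), 31(W), all W → L
n=33: reaches L-position 32 → W
n=34: reaches L-position 32 → W
n=35: only reaches 28(W), 30(W), 34(W), all W → L
n=36: reaches L-position 32 → W
n=37: reaches L-position 0 → W
n=38: only reaches 19(W), 36(W), 37(W), all W → L
n=39: reaches L-position 26 → W
The losing starting values of n are exactly the entries labelled L in this table (9 of them).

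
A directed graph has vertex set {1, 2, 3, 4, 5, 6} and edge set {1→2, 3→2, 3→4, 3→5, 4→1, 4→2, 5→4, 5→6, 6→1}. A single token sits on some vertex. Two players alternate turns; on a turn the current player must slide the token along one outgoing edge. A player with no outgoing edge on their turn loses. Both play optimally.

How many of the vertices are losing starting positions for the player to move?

Label each position W (a win for the player to move) or L (a loss). A position with no legal move is L; any other position is W exactly when some move reaches an L, and L when every move reaches a W.
Every edge goes from a vertex to one that appears earlier in the order 2, 1, 6, 4, 5, 3, so processing vertices in that order labels each vertex after all of its successors.
2: no outgoing edge → L
1: reaches L-position 2 → W
6: only reaches 1(W), which is W → L
4: reaches L-position 2 → W
5: reaches L-position 6 → W
3: reaches L-position 2 → W
The L vertices are 2, 6; that is 2 in all.

2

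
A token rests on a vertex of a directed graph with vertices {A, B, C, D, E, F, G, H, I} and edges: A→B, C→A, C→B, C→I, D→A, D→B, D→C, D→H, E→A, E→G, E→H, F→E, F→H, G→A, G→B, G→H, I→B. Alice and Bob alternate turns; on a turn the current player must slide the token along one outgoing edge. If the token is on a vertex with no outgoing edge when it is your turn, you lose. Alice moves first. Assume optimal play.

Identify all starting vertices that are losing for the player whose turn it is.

Label each position W (a win for the player to move) or L (a loss). A position with no legal move is L; any other position is W exactly when some move reaches an L, and L when every move reaches a W.
Every edge goes from a vertex to one that appears earlier in the order H, B, A, G, E, I, C, F, D, so processing vertices in that order labels each vertex after all of its successors.
H: no outgoing edge → L
B: no outgoing edge → L
A: W (go to B, an L position)
G: W (go to B, an L position)
E: W (go to H, an L position)
I: W (go to B, an L position)
C: W (go to B, an L position)
F: W (go to H, an L position)
D: W (go to B, an L position)
Reading off the rows marked L gives the requested list; there are 2 such vertices.

B, H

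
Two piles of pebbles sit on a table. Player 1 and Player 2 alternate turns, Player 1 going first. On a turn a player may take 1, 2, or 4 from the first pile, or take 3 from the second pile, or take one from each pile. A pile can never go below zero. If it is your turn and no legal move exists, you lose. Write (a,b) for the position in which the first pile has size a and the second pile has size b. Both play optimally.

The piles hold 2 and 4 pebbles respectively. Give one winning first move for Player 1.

Move to (1,4).

Label each position W (a win for the player to move) or L (a loss). A position with no legal move is L; any other position is W exactly when some move reaches an L, and L when every move reaches a W.
No move ever increases a pile, so every position that can arise here has a ≤ 2 and b ≤ 4; it is enough to label the cells with 0 ≤ a ≤ 2 and 0 ≤ b ≤ 4.
Every move lowers a or b (never raises either), so fill the grid row by row in increasing a, and left to right within a row: each cell's successors are then already labelled.
      b=0  b=1  b=2  b=3  b=4
a=0:    L    L    L    W    W
a=1:    W    W    W    W    L
a=2:    W    W    W    L    W
Cells with no legal move (terminal, hence L): (0,0), (0,1), (0,2).
The remaining L cells, each justified by listing all of its moves:
(1,4): →(0,4)(W), (1,1)(W), (0,3)(W) — all W, so L
(2,3): →(1,3)(W), (0,3)(W), (2,0)(W), (1,2)(W) — all W, so L
Every other cell has at least one move into one of the L cells above, so it is W.
From (2,4), the L positions reachable in one move are: (1,4).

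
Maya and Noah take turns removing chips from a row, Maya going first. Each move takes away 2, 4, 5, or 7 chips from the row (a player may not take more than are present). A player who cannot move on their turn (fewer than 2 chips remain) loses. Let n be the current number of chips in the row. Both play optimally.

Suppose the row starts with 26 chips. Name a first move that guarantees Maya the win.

Remove 7, leaving 19.

Compute win/loss labels from the base case upward. A position with no move is L. Any other position is W if it can reach an L in one move, else L.
n=0: no move → L
n=1: no move → L
n=2: →0(L), so W
n=3: →1(L), so W
n=4: →0(L), so W
n=5: →1(L), so W
n=6: →1(L), so W
n=7: →0(L), so W
n=8: →1(L), so W
n=9: →7(W), 5(W), 4(W), 2(W) — all W, so L
n=10: →8(W), 6(W), 5(W), 3(W) — all W, so L
n=11: →9(L), so W
n=12: →10(L), so W
n=13: →9(L), so W
n=14: →10(L), so W
n=15: →10(L), so W
n=16: →9(L), so W
n=17: →10(L), so W
n=18: →16(W), 14(W), 13(W), 11(W) — all W, so L
n=19: →17(W), 15(W), 14(W), 12(W) — all W, so L
n=20: →18(L), so W
n=21: →19(L), so W
n=22: →18(L), so W
n=23: →19(L), so W
n=24: →19(L), so W
n=25: →18(L), so W
n=26: →19(L), so W
From 26, the L positions reachable in one move are: 19.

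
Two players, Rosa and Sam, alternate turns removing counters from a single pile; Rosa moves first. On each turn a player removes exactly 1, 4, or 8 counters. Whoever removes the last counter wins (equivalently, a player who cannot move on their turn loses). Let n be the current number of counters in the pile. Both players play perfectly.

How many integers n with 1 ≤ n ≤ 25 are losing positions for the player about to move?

Compute win/loss labels from the base case upward. A position with no move is L. Any other position is W if it can reach an L in one move, else L.
n=0: no move → L
n=1: reaches L-position 0 → W
n=2: only reaches 1(W), which is W → L
n=3: reaches L-position 2 → W
n=4: reaches L-position 0 → W
n=5: only reaches 4(W), 1(W), all W → L
n=6: reaches L-position 5 → W
n=7: only reaches 6(W), 3(W), all W → L
n=8: reaches L-position 7 → W
n=9: reaches L-position 5 → W
n=10: reaches L-position 2 → W
n=11: reaches L-position 7 → W
n=12: only reaches 11(W), 8(W), 4(W), all W → L
n=13: reaches L-position 12 → W
n=14: only reaches 13(W), 10(W), 6(W), all W → L
n=15: reaches L-position 14 → W
n=16: reaches L-position 12 → W
n=17: only reaches 16(W), 13(W), 9(W), all W → L
n=18: reaches L-position 17 → W
n=19: only reaches 18(W), 15(W), 11(W), all W → L
n=20: reaches L-position 19 → W
n=21: reaches L-position 17 → W
n=22: reaches L-position 14 → W
n=23: reaches L-position 19 → W
n=24: only reaches 23(W), 20(W), 16(W), all W → L
n=25: reaches L-position 24 → W
L entries with 1 ≤ n ≤ 25 (n=0 is outside the asked range and is not counted): n = 2, 5, 7, 12, 14, 17, 19, 24; that makes 8.

8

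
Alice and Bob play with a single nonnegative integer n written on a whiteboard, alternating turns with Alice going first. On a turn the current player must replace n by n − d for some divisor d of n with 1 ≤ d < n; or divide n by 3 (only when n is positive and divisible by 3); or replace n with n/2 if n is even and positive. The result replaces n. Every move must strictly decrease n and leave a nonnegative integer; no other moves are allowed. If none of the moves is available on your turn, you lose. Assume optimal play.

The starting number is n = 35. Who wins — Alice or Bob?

Alice wins.

Build the W/L table. Terminal = L. A non-terminal position is W if it has a move to some L; otherwise it is L.
n=0: no move → L
n=1: no move → L
n=2: →1(L), so W
n=3: →1(L), so W
n=4: →2(W), 3(W) — all W, so L
n=5: →4(L), so W
n=6: →4(L), so W
n=7: →6(W) only, which is W, so L
n=8: →4(L), so W
n=9: →3(W), 6(W), 8(W) — all W, so L
n=10: →9(L), so W
n=11: →10(W) only, which is W, so L
n=12: →4(L), so W
n=13: →12(W) only, which is W, so L
n=14: →7(L), so W
n=15: →5(W), 10(W), 12(W), 14(W) — all W, so L
n=16: →15(L), so W
n=17: →16(W) only, which is W, so L
n=18: →9(L), so W
n=19: →18(W) only, which is W, so L
n=20: →15(L), so W
n=21: →7(L), so W
n=22: →11(L), so W
n=23: →22(W) only, which is W, so L
n=24: →23(L), so W
n=25: →20(W), 24(W) — all W, so L
n=26: →13(L), so W
n=27: →9(L), so W
n=28: →14(W), 21(W), 24(W), 26(W), 27(W) — all W, so L
n=29: →28(L), so W
n=30: →15(L), so W
n=31: →30(W) only, which is W, so L
n=32: →28(L), so W
n=33: →11(L), so W
n=34: →17(L), so W
n=35: →28(L), so W
The starting position 35 is W: Alice should move to 28, handing over an L position.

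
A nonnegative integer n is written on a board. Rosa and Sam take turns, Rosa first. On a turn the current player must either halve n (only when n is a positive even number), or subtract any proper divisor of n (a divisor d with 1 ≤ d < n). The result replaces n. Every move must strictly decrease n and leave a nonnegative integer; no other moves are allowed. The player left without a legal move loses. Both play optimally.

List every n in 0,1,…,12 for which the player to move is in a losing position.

0, 1, 3, 5, 7, 9, 11

Work bottom-up. With no move the player to move loses. Otherwise the position is W if at least one move leads to an L position for the opponent, and L if every move leads to a W.
n=0: no move → L
n=1: no move → L
n=2: W (go to 1, an L position)
n=3: L (sole option 2(W) is W)
n=4: W (go to 3, an L position)
n=5: L (sole option 4(W) is W)
n=6: W (go to 3, an L position)
n=7: L (sole option 6(W) is W)
n=8: W (go to 7, an L position)
n=9: L (options 6(W), 8(W) are all W)
n=10: W (go to 5, an L position)
n=11: L (sole option 10(W) is W)
n=12: W (go to 9, an L position)
The losing starting values of n are exactly the entries labelled L in this table (7 of them).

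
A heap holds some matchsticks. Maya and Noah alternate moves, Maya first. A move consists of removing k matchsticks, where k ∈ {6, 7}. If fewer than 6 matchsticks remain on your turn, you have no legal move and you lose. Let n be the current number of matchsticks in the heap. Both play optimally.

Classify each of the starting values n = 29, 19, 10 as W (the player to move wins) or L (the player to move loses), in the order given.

Classify positions by backward induction: terminal positions (no move available) are L. From any other position, the mover wins iff some move reaches an L.
n=0: no move → L
n=1: no move → L
n=2: no move → L
n=3: no move → L
n=4: no move → L
n=5: no move → L
n=6: can move to 0, which is L ⇒ W
n=7: can move to 1, which is L ⇒ W
n=8: can move to 2, which is L ⇒ W
n=9: can move to 3, which is L ⇒ W
n=10: can move to 4, which is L ⇒ W
n=11: can move to 5, which is L ⇒ W
n=12: can move to 5, which is L ⇒ W
n=13: moves to 7(W), 6(W); every one is W ⇒ L
n=14: moves to 8(W), 7(W); every one is W ⇒ L
n=15: moves to 9(W), 8(W); every one is W ⇒ L
n=16: moves to 10(W), 9(W); every one is W ⇒ L
n=17: moves to 11(W), 10(W); every one is W ⇒ L
n=18: moves to 12(W), 11(W); every one is W ⇒ L
n=19: can move to 13, which is L ⇒ W
n=20: can move to 14, which is L ⇒ W
n=21: can move to 15, which is L ⇒ W
n=22: can move to 16, which is L ⇒ W
n=23: can move to 17, which is L ⇒ W
n=24: can move to 18, which is L ⇒ W
n=25: can move to 18, which is L ⇒ W
n=26: moves to 20(W), 19(W); every one is W ⇒ L
n=27: moves to 21(W), 20(W); every one is W ⇒ L
n=28: moves to 22(W), 21(W); every one is W ⇒ L
n=29: moves to 23(W), 22(W); every one is W ⇒ L

29: L, 19: W, 10: W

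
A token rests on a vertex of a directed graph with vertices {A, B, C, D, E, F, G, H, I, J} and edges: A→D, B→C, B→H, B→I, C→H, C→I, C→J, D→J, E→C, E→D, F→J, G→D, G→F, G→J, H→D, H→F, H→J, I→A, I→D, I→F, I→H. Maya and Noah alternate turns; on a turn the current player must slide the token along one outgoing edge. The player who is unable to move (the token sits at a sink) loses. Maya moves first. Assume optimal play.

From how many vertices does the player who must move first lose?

Work bottom-up. With no move the player to move loses. Otherwise the position is W if at least one move leads to an L position for the opponent, and L if every move leads to a W.
Every edge goes from a vertex to one that appears earlier in the order J, F, D, H, G, A, I, C, B, E, so processing vertices in that order labels each vertex after all of its successors.
J: no outgoing edge → L
F: can move to J, which is L ⇒ W
D: can move to J, which is L ⇒ W
H: can move to J, which is L ⇒ W
G: can move to J, which is L ⇒ W
A: the only move is to D(W), a W ⇒ L
I: can move to A, which is L ⇒ W
C: can move to J, which is L ⇒ W
B: moves to C(W), I(W), H(W); every one is W ⇒ L
E: moves to C(W), D(W); every one is W ⇒ L
The L vertices are A, B, E, J; that is 4 in all.

4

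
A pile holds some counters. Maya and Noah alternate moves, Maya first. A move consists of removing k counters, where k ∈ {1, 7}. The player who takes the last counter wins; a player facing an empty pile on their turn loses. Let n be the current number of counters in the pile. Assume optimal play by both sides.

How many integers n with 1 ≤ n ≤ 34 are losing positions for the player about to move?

17

Work bottom-up. With no move the player to move loses. Otherwise the position is W if at least one move leads to an L position for the opponent, and L if every move leads to a W.
n=0: no move → L
n=1: can move to 0, which is L ⇒ W
n=2: the only move is to 1(W), a W ⇒ L
n=3: can move to 2, which is L ⇒ W
n=4: the only move is to 3(W), a W ⇒ L
n=5: can move to 4, which is L ⇒ W
n=6: the only move is to 5(W), a W ⇒ L
n=7: can move to 6, which is L ⇒ W
n=8: moves to 7(W), 1(W); every one is W ⇒ L
n=9: can move to 8, which is L ⇒ W
n=10: moves to 9(W), 3(W); every one is W ⇒ L
n=11: can move to 10, which is L ⇒ W
n=12: moves to 11(W), 5(W); every one is W ⇒ L
n=13: can move to 12, which is L ⇒ W
n=14: moves to 13(W), 7(W); every one is W ⇒ L
n=15: can move to 14, which is L ⇒ W
n=16: moves to 15(W), 9(W); every one is W ⇒ L
n=17: can move to 16, which is L ⇒ W
n=18: moves to 17(W), 11(W); every one is W ⇒ L
n=19: can move to 18, which is L ⇒ W
n=20: moves to 19(W), 13(W); every one is W ⇒ L
n=21: can move to 20, which is L ⇒ W
n=22: moves to 21(W), 15(W); every one is W ⇒ L
n=23: can move to 22, which is L ⇒ W
n=24: moves to 23(W), 17(W); every one is W ⇒ L
n=25: can move to 24, which is L ⇒ W
n=26: moves to 25(W), 19(W); every one is W ⇒ L
n=27: can move to 26, which is L ⇒ W
n=28: moves to 27(W), 21(W); every one is W ⇒ L
n=29: can move to 28, which is L ⇒ W
n=30: moves to 29(W), 23(W); every one is W ⇒ L
n=31: can move to 30, which is L ⇒ W
n=32: moves to 31(W), 25(W); every one is W ⇒ L
n=33: can move to 32, which is L ⇒ W
n=34: moves to 33(W), 27(W); every one is W ⇒ L
L entries with 1 ≤ n ≤ 34 (n=0 is outside the asked range and is not counted): n = 2, 4, 6, 8, 10, 12, 14, 16, 18, 20, 22, 24, 26, 28, 30, 32, 34; that makes 17.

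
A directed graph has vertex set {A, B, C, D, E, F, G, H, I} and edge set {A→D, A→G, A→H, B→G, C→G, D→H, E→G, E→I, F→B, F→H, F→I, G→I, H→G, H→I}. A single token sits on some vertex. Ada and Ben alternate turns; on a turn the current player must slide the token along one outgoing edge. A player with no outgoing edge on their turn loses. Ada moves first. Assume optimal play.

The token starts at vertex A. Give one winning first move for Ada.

Label each position W (a win for the player to move) or L (a loss). A position with no legal move is L; any other position is W exactly when some move reaches an L, and L when every move reaches a W.
Every edge goes from a vertex to one that appears earlier in the order I, G, H, B, F, D, C, A, E, so processing vertices in that order labels each vertex after all of its successors.
I: no outgoing edge → L
G: W (go to I, an L position)
H: W (go to I, an L position)
B: L (sole option G(W) is W)
F: W (go to B, an L position)
D: L (sole option H(W) is W)
C: L (sole option G(W) is W)
A: W (go to D, an L position)
E: W (go to I, an L position)
From A, the L positions reachable in one move are: D.

Move to D.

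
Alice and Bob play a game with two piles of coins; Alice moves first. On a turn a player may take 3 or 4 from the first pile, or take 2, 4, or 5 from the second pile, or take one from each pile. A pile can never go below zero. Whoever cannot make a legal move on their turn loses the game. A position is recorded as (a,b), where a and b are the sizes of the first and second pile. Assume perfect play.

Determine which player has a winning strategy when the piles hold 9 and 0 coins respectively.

Compute win/loss labels from the base case upward. A position with no move is L. Any other position is W if it can reach an L in one move, else L.
No move ever increases a pile, so every position that can arise here has a ≤ 9 and b ≤ 0; it is enough to label the cells with 0 ≤ a ≤ 9 and 0 ≤ b ≤ 0.
Every move lowers a or b (never raises either), so fill the grid row by row in increasing a, and left to right within a row: each cell's successors are then already labelled.
      b=0
a=0:    L
a=1:    L
a=2:    L
a=3:    W
a=4:    W
a=5:    W
a=6:    W
a=7:    L
a=8:    L
a=9:    L
Cells with no legal move (terminal, hence L): (0,0), (1,0), (2,0).
The remaining L cells, each justified by listing all of its moves:
(7,0): only reaches (4,0)(W), (3,0)(W), all W → L
(8,0): only reaches (5,0)(W), (4,0)(W), all W → L
(9,0): only reaches (6,0)(W), (5,0)(W), all W → L
Every other cell has at least one move into one of the L cells above, so it is W.
Every move from (9,0) reaches a W position, so the mover loses.

Bob wins.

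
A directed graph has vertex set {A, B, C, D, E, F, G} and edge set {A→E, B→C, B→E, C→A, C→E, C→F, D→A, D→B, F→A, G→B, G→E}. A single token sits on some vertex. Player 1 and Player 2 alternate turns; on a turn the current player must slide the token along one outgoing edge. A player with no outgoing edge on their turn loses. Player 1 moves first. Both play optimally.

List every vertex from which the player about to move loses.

Work bottom-up. With no move the player to move loses. Otherwise the position is W if at least one move leads to an L position for the opponent, and L if every move leads to a W.
Every edge goes from a vertex to one that appears earlier in the order E, A, F, C, B, G, D, so processing vertices in that order labels each vertex after all of its successors.
E: no outgoing edge → L
A: →E(L), so W
F: →A(W) only, which is W, so L
C: →F(L), so W
B: →E(L), so W
G: →E(L), so W
D: →B(W), A(W) — all W, so L
Reading off the rows marked L gives the requested list; there are 3 such vertices.

D, E, F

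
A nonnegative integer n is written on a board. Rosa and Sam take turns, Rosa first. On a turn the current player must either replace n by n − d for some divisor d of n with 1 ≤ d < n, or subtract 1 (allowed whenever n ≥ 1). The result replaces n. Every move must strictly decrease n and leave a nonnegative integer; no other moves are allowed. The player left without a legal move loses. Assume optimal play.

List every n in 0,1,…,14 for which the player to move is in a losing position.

Use the standard recursion: the mover loses at a terminal position; elsewhere, the mover wins exactly when some move hands the opponent an L position.
n=0: no move → L
n=1: can move to 0, which is L ⇒ W
n=2: the only move is to 1(W), a W ⇒ L
n=3: can move to 2, which is L ⇒ W
n=4: can move to 2, which is L ⇒ W
n=5: the only move is to 4(W), a W ⇒ L
n=6: can move to 5, which is L ⇒ W
n=7: the only move is to 6(W), a W ⇒ L
n=8: can move to 7, which is L ⇒ W
n=9: moves to 6(W), 8(W); every one is W ⇒ L
n=10: can move to 5, which is L ⇒ W
n=11: the only move is to 10(W), a W ⇒ L
n=12: can move to 9, which is L ⇒ W
n=13: the only move is to 12(W), a W ⇒ L
n=14: can move to 7, which is L ⇒ W
The losing starting values of n are exactly the entries labelled L in this table (7 of them).

0, 2, 5, 7, 9, 11, 13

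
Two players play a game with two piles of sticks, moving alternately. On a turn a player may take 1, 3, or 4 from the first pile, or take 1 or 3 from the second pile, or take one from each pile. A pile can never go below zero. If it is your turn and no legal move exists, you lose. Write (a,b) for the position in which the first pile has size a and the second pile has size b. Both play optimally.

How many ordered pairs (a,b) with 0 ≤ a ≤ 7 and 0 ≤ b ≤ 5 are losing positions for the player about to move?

13

Use the standard recursion: the mover loses at a terminal position; elsewhere, the mover wins exactly when some move hands the opponent an L position.
Every move lowers a or b (never raises either), so fill the grid row by row in increasing a, and left to right within a row: each cell's successors are then already labelled.
      b=0  b=1  b=2  b=3  b=4  b=5
a=0:    L    W    L    W    L    W
a=1:    W    W    W    W    W    W
a=2:    L    W    L    W    L    W
a=3:    W    W    W    W    W    W
a=4:    W    L    W    L    W    L
a=5:    W    W    W    W    W    W
a=6:    W    L    W    L    W    L
a=7:    L    W    W    W    W    W
Cells with no legal move (terminal, hence L): (0,0).
The remaining L cells, each justified by listing all of its moves:
(0,2): →(0,1)(W) only, which is W, so L
(0,4): →(0,3)(W), (0,1)(W) — all W, so L
(2,0): →(1,0)(W) only, which is W, so L
(2,2): →(1,2)(W), (2,1)(W), (1,1)(W) — all W, so L
(2,4): →(1,4)(W), (2,3)(W), (2,1)(W), (1,3)(W) — all W, so L
(4,1): →(3,1)(W), (1,1)(W), (0,1)(W), (4,0)(W), (3,0)(W) — all W, so L
(4,3): →(3,3)(W), (1,3)(W), (0,3)(W), (4,2)(W), (4,0)(W), (3,2)(W) — all W, so L
(4,5): →(3,5)(W), (1,5)(W), (0,5)(W), (4,4)(W), (4,2)(W), (3,4)(W) — all W, so L
(6,1): →(5,1)(W), (3,1)(W), (2,1)(W), (6,0)(W), (5,0)(W) — all W, so L
(6,3): →(5,3)(W), (3,3)(W), (2,3)(W), (6,2)(W), (6,0)(W), (5,2)(W) — all W, so L
(6,5): →(5,5)(W), (3,5)(W), (2,5)(W), (6,4)(W), (6,2)(W), (5,4)(W) — all W, so L
(7,0): →(6,0)(W), (4,0)(W), (3,0)(W) — all W, so L
Every other cell has at least one move into one of the L cells above, so it is W.
L cells per row: a=0: 3, a=1: 0, a=2: 3, a=3: 0, a=4: 3, a=5: 0, a=6: 3, a=7: 1; total 13.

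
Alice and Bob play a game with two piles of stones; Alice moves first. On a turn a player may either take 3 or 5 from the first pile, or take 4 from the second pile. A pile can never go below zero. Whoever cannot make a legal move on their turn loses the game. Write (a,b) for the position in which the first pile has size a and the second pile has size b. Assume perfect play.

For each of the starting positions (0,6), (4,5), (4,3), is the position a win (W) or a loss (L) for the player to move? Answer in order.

(0,6): W, (4,5): L, (4,3): W

Classify positions by backward induction: terminal positions (no move available) are L. From any other position, the mover wins iff some move reaches an L.
No move ever increases a pile, so every position that can arise here has a ≤ 4 and b ≤ 6; it is enough to label the cells with 0 ≤ a ≤ 4 and 0 ≤ b ≤ 6.
Every move lowers a or b (never raises either), so fill the grid row by row in increasing a, and left to right within a row: each cell's successors are then already labelled.
      b=0  b=1  b=2  b=3  b=4  b=5  b=6
a=0:    L    L    L    L    W    W    W
a=1:    L    L    L    L    W    W    W
a=2:    L    L    L    L    W    W    W
a=3:    W    W    W    W    L    L    L
a=4:    W    W    W    W    L    L    L
Cells with no legal move (terminal, hence L): (0,0), (0,1), (0,2), (0,3), (1,0), (1,1), (1,2), (1,3), (2,0), (2,1), (2,2), (2,3).
The remaining L cells, each justified by listing all of its moves:
(3,4): →(0,4)(W), (3,0)(W) — all W, so L
(3,5): →(0,5)(W), (3,1)(W) — all W, so L
(3,6): →(0,6)(W), (3,2)(W) — all W, so L
(4,4): →(1,4)(W), (4,0)(W) — all W, so L
(4,5): →(1,5)(W), (4,1)(W) — all W, so L
(4,6): →(1,6)(W), (4,2)(W) — all W, so L
Every other cell has at least one move into one of the L cells above, so it is W.
(0,6): the move to (0,2) reaches an L cell, so W
(4,5): one of the L cells justified above, so L
(4,3): the move to (1,3) reaches an L cell, so W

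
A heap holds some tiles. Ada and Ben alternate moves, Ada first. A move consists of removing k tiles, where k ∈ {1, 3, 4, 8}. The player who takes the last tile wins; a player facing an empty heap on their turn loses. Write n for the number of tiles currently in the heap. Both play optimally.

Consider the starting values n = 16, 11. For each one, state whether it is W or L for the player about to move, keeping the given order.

Compute win/loss labels from the base case upward. A position with no move is L. Any other position is W if it can reach an L in one move, else L.
n=0: no move → L
n=1: W (go to 0, an L position)
n=2: L (sole option 1(W) is W)
n=3: W (go to 2, an L position)
n=4: W (go to 0, an L position)
n=5: W (go to 2, an L position)
n=6: W (go to 2, an L position)
n=7: L (options 6(W), 4(W), 3(W) are all W)
n=8: W (go to 7, an L position)
n=9: L (options 8(W), 6(W), 5(W), 1(W) are all W)
n=10: W (go to 9, an L position)
n=11: W (go to 7, an L position)
n=12: W (go to 9, an L position)
n=13: W (go to 9, an L position)
n=14: L (options 13(W), 11(W), 10(W), 6(W) are all W)
n=15: W (go to 14, an L position)
n=16: L (options 15(W), 13(W), 12(W), 8(W) are all W)

16: L, 11: W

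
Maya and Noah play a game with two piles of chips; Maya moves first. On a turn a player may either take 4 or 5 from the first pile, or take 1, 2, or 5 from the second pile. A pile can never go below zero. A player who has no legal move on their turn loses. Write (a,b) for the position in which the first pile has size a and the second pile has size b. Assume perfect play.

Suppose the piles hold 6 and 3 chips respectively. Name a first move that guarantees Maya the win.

Compute win/loss labels from the base case upward. A position with no move is L. Any other position is W if it can reach an L in one move, else L.
No move ever increases a pile, so every position that can arise here has a ≤ 6 and b ≤ 3; it is enough to label the cells with 0 ≤ a ≤ 6 and 0 ≤ b ≤ 3.
Every move lowers a or b (never raises either), so fill the grid row by row in increasing a, and left to right within a row: each cell's successors are then already labelled.
      b=0  b=1  b=2  b=3
a=0:    L    W    W    L
a=1:    L    W    W    L
a=2:    L    W    W    L
a=3:    L    W    W    L
a=4:    W    L    W    W
a=5:    W    L    W    W
a=6:    W    L    W    W
Cells with no legal move (terminal, hence L): (0,0), (1,0), (2,0), (3,0).
The remaining L cells, each justified by listing all of its moves:
(0,3): L (options (0,2)(W), (0,1)(W) are all W)
(1,3): L (options (1,2)(W), (1,1)(W) are all W)
(2,3): L (options (2,2)(W), (2,1)(W) are all W)
(3,3): L (options (3,2)(W), (3,1)(W) are all W)
(4,1): L (options (0,1)(W), (4,0)(W) are all W)
(5,1): L (options (1,1)(W), (0,1)(W), (5,0)(W) are all W)
(6,1): L (options (2,1)(W), (1,1)(W), (6,0)(W) are all W)
Every other cell has at least one move into one of the L cells above, so it is W.
From (6,3), the L positions reachable in one move are: (2,3), (1,3), (6,1). Any move reaching one of these is winning.

Move to (2,3).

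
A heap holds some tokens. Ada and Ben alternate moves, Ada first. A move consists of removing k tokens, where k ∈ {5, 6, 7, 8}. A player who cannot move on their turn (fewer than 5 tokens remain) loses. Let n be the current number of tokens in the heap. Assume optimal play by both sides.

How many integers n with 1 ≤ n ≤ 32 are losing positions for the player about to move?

Compute win/loss labels from the base case upward. A position with no move is L. Any other position is W if it can reach an L in one move, else L.
n=0: no move → L
n=1: no move → L
n=2: no move → L
n=3: no move → L
n=4: no move → L
n=5: →0(L), so W
n=6: →1(L), so W
n=7: →2(L), so W
n=8: →3(L), so W
n=9: →4(L), so W
n=10: →4(L), so W
n=11: →4(L), so W
n=12: →4(L), so W
n=13: →8(W), 7(W), 6(W), 5(W) — all W, so L
n=14: →9(W), 8(W), 7(W), 6(W) — all W, so L
n=15: →10(W), 9(W), 8(W), 7(W) — all W, so L
n=16: →11(W), 10(W), 9(W), 8(W) — all W, so L
n=17: →12(W), 11(W), 10(W), 9(W) — all W, so L
n=18: →13(L), so W
n=19: →14(L), so W
n=20: →15(L), so W
n=21: →16(L), so W
n=22: →17(L), so W
n=23: →17(L), so W
n=24: →17(L), so W
n=25: →17(L), so W
n=26: →21(W), 20(W), 19(W), 18(W) — all W, so L
n=27: →22(W), 21(W), 20(W), 19(W) — all W, so L
n=28: →23(W), 22(W), 21(W), 20(W) — all W, so L
n=29: →24(W), 23(W), 22(W), 21(W) — all W, so L
n=30: →25(W), 24(W), 23(W), 22(W) — all W, so L
n=31: →26(L), so W
n=32: →27(L), so W
L entries with 1 ≤ n ≤ 32 (n=0 is outside the asked range and is not counted): n = 1, 2, 3, 4, 13, 14, 15, 16, 17, 26, 27, 28, 29, 30; that makes 14.

14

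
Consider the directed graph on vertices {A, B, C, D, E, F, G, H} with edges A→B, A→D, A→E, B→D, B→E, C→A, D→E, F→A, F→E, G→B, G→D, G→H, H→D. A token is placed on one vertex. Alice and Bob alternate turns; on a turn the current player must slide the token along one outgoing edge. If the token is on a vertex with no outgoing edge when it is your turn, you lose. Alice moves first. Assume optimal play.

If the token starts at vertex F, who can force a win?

Alice wins.

Compute win/loss labels from the base case upward. A position with no move is L. Any other position is W if it can reach an L in one move, else L.
Every edge goes from a vertex to one that appears earlier in the order E, D, B, A, H, C, G, F, so processing vertices in that order labels each vertex after all of its successors.
E: no outgoing edge → L
D: reaches L-position E → W
B: reaches L-position E → W
A: reaches L-position E → W
H: only reaches D(W), which is W → L
C: only reaches A(W), which is W → L
G: reaches L-position H → W
F: reaches L-position E → W
From F Alice can move to E, reaching an L position.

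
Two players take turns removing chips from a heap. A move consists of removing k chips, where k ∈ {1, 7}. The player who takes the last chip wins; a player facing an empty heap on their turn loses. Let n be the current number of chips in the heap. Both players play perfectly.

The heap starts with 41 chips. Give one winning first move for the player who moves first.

Remove 1, leaving 40.

Classify positions by backward induction: terminal positions (no move available) are L. From any other position, the mover wins iff some move reaches an L.
n=0: no move → L
n=1: →0(L), so W
n=2: →1(W) only, which is W, so L
n=3: →2(L), so W
n=4: →3(W) only, which is W, so L
n=5: →4(L), so W
n=6: →5(W) only, which is W, so L
n=7: →6(L), so W
n=8: →7(W), 1(W) — all W, so L
n=9: →8(L), so W
n=10: →9(W), 3(W) — all W, so L
n=11: →10(L), so W
n=12: →11(W), 5(W) — all W, so L
n=13: →12(L), so W
n=14: →13(W), 7(W) — all W, so L
n=15: →14(L), so W
n=16: →15(W), 9(W) — all W, so L
n=17: →16(L), so W
n=18: →17(W), 11(W) — all W, so L
n=19: →18(L), so W
n=20: →19(W), 13(W) — all W, so L
n=21: →20(L), so W
n=22: →21(W), 15(W) — all W, so L
n=23: →22(L), so W
n=24: →23(W), 17(W) — all W, so L
n=25: →24(L), so W
n=26: →25(W), 19(W) — all W, so L
n=27: →26(L), so W
n=28: →27(W), 21(W) — all W, so L
n=29: →28(L), so W
n=30: →29(W), 23(W) — all W, so L
n=31: →30(L), so W
n=32: →31(W), 25(W) — all W, so L
n=33: →32(L), so W
n=34: →33(W), 27(W) — all W, so L
n=35: →34(L), so W
n=36: →35(W), 29(W) — all W, so L
n=37: →36(L), so W
n=38: →37(W), 31(W) — all W, so L
n=39: →38(L), so W
n=40: →39(W), 33(W) — all W, so L
n=41: →40(L), so W
From 41, the L positions reachable in one move are: 40, 34. Any move reaching one of these is winning.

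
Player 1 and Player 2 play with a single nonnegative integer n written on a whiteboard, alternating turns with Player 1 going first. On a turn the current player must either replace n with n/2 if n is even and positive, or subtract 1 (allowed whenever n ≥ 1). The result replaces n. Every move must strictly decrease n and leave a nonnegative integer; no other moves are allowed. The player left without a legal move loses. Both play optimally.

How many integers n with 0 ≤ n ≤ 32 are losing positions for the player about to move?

16

Use the standard recursion: the mover loses at a terminal position; elsewhere, the mover wins exactly when some move hands the opponent an L position.
n=0: no move → L
n=1: can move to 0, which is L ⇒ W
n=2: the only move is to 1(W), a W ⇒ L
n=3: can move to 2, which is L ⇒ W
n=4: can move to 2, which is L ⇒ W
n=5: the only move is to 4(W), a W ⇒ L
n=6: can move to 5, which is L ⇒ W
n=7: the only move is to 6(W), a W ⇒ L
n=8: can move to 7, which is L ⇒ W
n=9: the only move is to 8(W), a W ⇒ L
n=10: can move to 5, which is L ⇒ W
n=11: the only move is to 10(W), a W ⇒ L
n=12: can move to 11, which is L ⇒ W
n=13: the only move is to 12(W), a W ⇒ L
n=14: can move to 7, which is L ⇒ W
n=15: the only move is to 14(W), a W ⇒ L
n=16: can move to 15, which is L ⇒ W
n=17: the only move is to 16(W), a W ⇒ L
n=18: can move to 9, which is L ⇒ W
n=19: the only move is to 18(W), a W ⇒ L
n=20: can move to 19, which is L ⇒ W
n=21: the only move is to 20(W), a W ⇒ L
n=22: can move to 11, which is L ⇒ W
n=23: the only move is to 22(W), a W ⇒ L
n=24: can move to 23, which is L ⇒ W
n=25: the only move is to 24(W), a W ⇒ L
n=26: can move to 13, which is L ⇒ W
n=27: the only move is to 26(W), a W ⇒ L
n=28: can move to 27, which is L ⇒ W
n=29: the only move is to 28(W), a W ⇒ L
n=30: can move to 15, which is L ⇒ W
n=31: the only move is to 30(W), a W ⇒ L
n=32: can move to 31, which is L ⇒ W
L entries with 0 ≤ n ≤ 32: n = 0, 2, 5, 7, 9, 11, 13, 15, 17, 19, 21, 23, 25, 27, 29, 31; that makes 16.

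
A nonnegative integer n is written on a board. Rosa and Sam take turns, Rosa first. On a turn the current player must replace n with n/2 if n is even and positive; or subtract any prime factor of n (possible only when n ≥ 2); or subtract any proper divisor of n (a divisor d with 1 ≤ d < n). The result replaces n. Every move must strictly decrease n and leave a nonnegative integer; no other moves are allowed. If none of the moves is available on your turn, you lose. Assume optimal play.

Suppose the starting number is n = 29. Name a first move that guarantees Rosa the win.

Work bottom-up. With no move the player to move loses. Otherwise the position is W if at least one move leads to an L position for the opponent, and L if every move leads to a W.
n=0: no move → L
n=1: no move → L
n=2: →0(L), so W
n=3: →0(L), so W
n=4: →2(W), 3(W) — all W, so L
n=5: →0(L), so W
n=6: →4(L), so W
n=7: →0(L), so W
n=8: →4(L), so W
n=9: →6(W), 8(W) — all W, so L
n=10: →9(L), so W
n=11: →0(L), so W
n=12: →9(L), so W
n=13: →0(L), so W
n=14: →7(W), 12(W), 13(W) — all W, so L
n=15: →14(L), so W
n=16: →14(L), so W
n=17: →0(L), so W
n=18: →9(L), so W
n=19: →0(L), so W
n=20: →10(W), 15(W), 16(W), 18(W), 19(W) — all W, so L
n=21: →14(L), so W
n=22: →20(L), so W
n=23: →0(L), so W
n=24: →20(L), so W
n=25: →20(L), so W
n=26: →13(W), 24(W), 25(W) — all W, so L
n=27: →26(L), so W
n=28: →14(L), so W
n=29: →0(L), so W
From 29, the L positions reachable in one move are: 0.

Move to 0.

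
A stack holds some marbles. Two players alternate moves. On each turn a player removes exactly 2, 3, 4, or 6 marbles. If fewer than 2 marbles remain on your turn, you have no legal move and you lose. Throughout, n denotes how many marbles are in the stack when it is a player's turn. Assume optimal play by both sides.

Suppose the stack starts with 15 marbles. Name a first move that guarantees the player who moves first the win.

Remove 6, leaving 9.

Compute win/loss labels from the base case upward. A position with no move is L. Any other position is W if it can reach an L in one move, else L.
n=0: no move → L
n=1: no move → L
n=2: W (go to 0, an L position)
n=3: W (go to 1, an L position)
n=4: W (go to 1, an L position)
n=5: W (go to 1, an L position)
n=6: W (go to 0, an L position)
n=7: W (go to 1, an L position)
n=8: L (options 6(W), 5(W), 4(W), 2(W) are all W)
n=9: L (options 7(W), 6(W), 5(W), 3(W) are all W)
n=10: W (go to 8, an L position)
n=11: W (go to 9, an L position)
n=12: W (go to 9, an L position)
n=13: W (go to 9, an L position)
n=14: W (go to 8, an L position)
n=15: W (go to 9, an L position)
From 15, the L positions reachable in one move are: 9.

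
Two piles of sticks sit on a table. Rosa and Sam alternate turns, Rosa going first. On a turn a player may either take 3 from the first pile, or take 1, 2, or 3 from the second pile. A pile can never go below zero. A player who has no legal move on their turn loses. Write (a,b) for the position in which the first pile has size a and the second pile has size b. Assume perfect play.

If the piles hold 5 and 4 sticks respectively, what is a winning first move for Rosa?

Build the W/L table. Terminal = L. A non-terminal position is W if it has a move to some L; otherwise it is L.
No move ever increases a pile, so every position that can arise here has a ≤ 5 and b ≤ 4; it is enough to label the cells with 0 ≤ a ≤ 5 and 0 ≤ b ≤ 4.
Every move lowers a or b (never raises either), so fill the grid row by row in increasing a, and left to right within a row: each cell's successors are then already labelled.
      b=0  b=1  b=2  b=3  b=4
a=0:    L    W    W    W    L
a=1:    L    W    W    W    L
a=2:    L    W    W    W    L
a=3:    W    L    W    W    W
a=4:    W    L    W    W    W
a=5:    W    L    W    W    W
Cells with no legal move (terminal, hence L): (0,0), (1,0), (2,0).
The remaining L cells, each justified by listing all of its moves:
(0,4): →(0,3)(W), (0,2)(W), (0,1)(W) — all W, so L
(1,4): →(1,3)(W), (1,2)(W), (1,1)(W) — all W, so L
(2,4): →(2,3)(W), (2,2)(W), (2,1)(W) — all W, so L
(3,1): →(0,1)(W), (3,0)(W) — all W, so L
(4,1): →(1,1)(W), (4,0)(W) — all W, so L
(5,1): →(2,1)(W), (5,0)(W) — all W, so L
Every other cell has at least one move into one of the L cells above, so it is W.
From (5,4), the L positions reachable in one move are: (2,4), (5,1). Any move reaching one of these is winning.

Move to (2,4).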